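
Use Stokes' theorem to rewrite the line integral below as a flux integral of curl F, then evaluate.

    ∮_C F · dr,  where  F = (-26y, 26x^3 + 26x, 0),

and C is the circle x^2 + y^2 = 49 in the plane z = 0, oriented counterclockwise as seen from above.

Let S be the flat disk x^2 + y^2 ≤ 49 in the plane z = 0, with upward unit normal n̂ = ẑ. By Stokes' theorem,

    ∮_C F · dr = ∬_S (∇ × F) · n̂ dS = ∬_D (curl F)_z dA,

where D is the disk x^2 + y^2 ≤ 49.

Compute the curl of F = (-26y, 26x^3 + 26x, 0):
    (∇ × F)_x = ∂F_z/∂y - ∂F_y/∂z = 0,
    (∇ × F)_y = ∂F_x/∂z - ∂F_z/∂x = 0,
    (∇ × F)_z = ∂F_y/∂x - ∂F_x/∂y = 78x^2 + 52.

On z = 0, (curl F)_z = 78x^2 + 52.

Convert to polar (x = r cos θ, y = r sin θ, dA = r dr dθ); the integrand becomes 78r^2cos(θ)^2 + 52, so

    ∬_D (curl F)_z dA = ∫_0^{2π} ∫_0^{7} (78r^2cos(θ)^2 + 52) · r dr dθ.

Inner (r from 0 to 7): 93639cos(θ)^2/2 + 1274.
Outer (θ from 0 to 2π): 98735π/2.

Therefore ∮_C F · dr = 98735π/2.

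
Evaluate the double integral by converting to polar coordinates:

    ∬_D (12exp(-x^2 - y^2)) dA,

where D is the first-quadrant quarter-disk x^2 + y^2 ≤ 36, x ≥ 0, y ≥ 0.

The region D is 0 ≤ r ≤ 6, 0 ≤ θ ≤ π/2 in polar coordinates, where x = r cos(θ), y = r sin(θ), and dA = r dr dθ.

Under the substitution, the integrand becomes 12exp(-r^2), so

    ∬_D (12exp(-x^2 - y^2)) dA = ∫_{0}^{π/2} ∫_{0}^{6} (12exp(-r^2)) · r dr dθ.

Inner integral (in r): ∫_{0}^{6} (12exp(-r^2)) · r dr = 6 - 6exp(-36).

Outer integral (in θ): ∫_{0}^{π/2} (6 - 6exp(-36)) dθ = -3π exp(-36) + 3π.

Therefore ∬_D (12exp(-x^2 - y^2)) dA = -3π exp(-36) + 3π.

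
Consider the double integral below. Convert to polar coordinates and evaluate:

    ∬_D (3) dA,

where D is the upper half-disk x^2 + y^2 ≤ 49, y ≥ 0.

The region D is 0 ≤ r ≤ 7, 0 ≤ θ ≤ π in polar coordinates, where x = r cos(θ), y = r sin(θ), and dA = r dr dθ.

Under the substitution, the integrand becomes 3, so

    ∬_D (3) dA = ∫_{0}^{π} ∫_{0}^{7} (3) · r dr dθ.

Inner integral (in r): ∫_{0}^{7} (3) · r dr = 147/2.

Outer integral (in θ): ∫_{0}^{π} (147/2) dθ = 147π/2.

Therefore ∬_D (3) dA = 147π/2.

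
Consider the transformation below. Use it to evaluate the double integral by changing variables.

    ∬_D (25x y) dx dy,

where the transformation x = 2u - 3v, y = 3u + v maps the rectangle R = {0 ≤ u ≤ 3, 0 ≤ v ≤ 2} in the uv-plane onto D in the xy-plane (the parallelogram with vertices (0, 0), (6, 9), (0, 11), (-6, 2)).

Compute the Jacobian determinant of (x, y) with respect to (u, v):

    ∂(x,y)/∂(u,v) = | 2  -3 | = (2)(1) - (-3)(3) = 11.
                   | 3  1 |

Its absolute value is |J| = 11 (the area scaling factor).

Substituting x = 2u - 3v, y = 3u + v into the integrand,

    25x y → 150u^2 - 175u v - 75v^2,

so the integral becomes

    ∬_R (150u^2 - 175u v - 75v^2) · |J| du dv = ∫_0^3 ∫_0^2 (1650u^2 - 1925u v - 825v^2) dv du.

Inner (v): 3300u^2 - 3850u - 2200.
Outer (u): 5775.

Therefore ∬_D (25x y) dx dy = 5775.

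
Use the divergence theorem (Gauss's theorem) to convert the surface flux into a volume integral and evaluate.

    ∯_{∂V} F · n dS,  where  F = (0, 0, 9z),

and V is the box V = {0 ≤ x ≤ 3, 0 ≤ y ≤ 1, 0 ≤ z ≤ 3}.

By the divergence theorem,

    ∯_{∂V} F · n dS = ∭_V (∇ · F) dV.

Compute the divergence:
    ∇ · F = ∂F_x/∂x + ∂F_y/∂y + ∂F_z/∂z = 0 + 0 + 9 = 9.

V is a rectangular box, so dV = dx dy dz with 0 ≤ x ≤ 3, 0 ≤ y ≤ 1, 0 ≤ z ≤ 3.

Integrate (9) over V as an iterated integral:

    ∭_V (∇·F) dV = ∫_0^{3} ∫_0^{1} ∫_0^{3} (9) dz dy dx.

Inner (z from 0 to 3): 27.
Middle (y from 0 to 1): 27.
Outer (x from 0 to 3): 81.

Therefore ∯_{∂V} F · n dS = 81.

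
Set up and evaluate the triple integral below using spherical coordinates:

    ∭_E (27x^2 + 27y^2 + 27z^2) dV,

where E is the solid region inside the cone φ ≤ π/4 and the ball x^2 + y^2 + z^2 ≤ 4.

In spherical coordinates, x = ρ sin(φ) cos(θ), y = ρ sin(φ) sin(θ), z = ρ cos(φ), and dV = ρ^2 sin(φ) dρ dφ dθ.

The integrand becomes 27ρ^2, so

    ∭_E (27x^2 + 27y^2 + 27z^2) dV = ∫_{0}^{2π} ∫_{0}^{π/4} ∫_{0}^{2} (27ρ^2) · ρ^2 sin(φ) dρ dφ dθ.

Inner (ρ): 864sin(φ)/5.
Middle (φ): 864/5 - 432sqrt(2)/5.
Outer (θ): 864π (2 - sqrt(2))/5.

Therefore the triple integral equals 864π (2 - sqrt(2))/5.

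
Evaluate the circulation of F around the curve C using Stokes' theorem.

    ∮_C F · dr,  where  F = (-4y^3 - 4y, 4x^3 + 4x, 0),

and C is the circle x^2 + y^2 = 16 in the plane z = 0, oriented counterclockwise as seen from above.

Let S be the flat disk x^2 + y^2 ≤ 16 in the plane z = 0, with upward unit normal n̂ = ẑ. By Stokes' theorem,

    ∮_C F · dr = ∬_S (∇ × F) · n̂ dS = ∬_D (curl F)_z dA,

where D is the disk x^2 + y^2 ≤ 16.

Compute the curl of F = (-4y^3 - 4y, 4x^3 + 4x, 0):
    (∇ × F)_x = ∂F_z/∂y - ∂F_y/∂z = 0,
    (∇ × F)_y = ∂F_x/∂z - ∂F_z/∂x = 0,
    (∇ × F)_z = ∂F_y/∂x - ∂F_x/∂y = 12x^2 + 12y^2 + 8.

On z = 0, (curl F)_z = 12x^2 + 12y^2 + 8.

Convert to polar (x = r cos θ, y = r sin θ, dA = r dr dθ); the integrand becomes 12r^2 + 8, so

    ∬_D (curl F)_z dA = ∫_0^{2π} ∫_0^{4} (12r^2 + 8) · r dr dθ.

Inner (r from 0 to 4): 832.
Outer (θ from 0 to 2π): 1664π.

Therefore ∮_C F · dr = 1664π.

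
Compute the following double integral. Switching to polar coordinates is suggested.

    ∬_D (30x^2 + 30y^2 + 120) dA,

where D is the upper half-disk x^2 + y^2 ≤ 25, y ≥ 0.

The region D is 0 ≤ r ≤ 5, 0 ≤ θ ≤ π in polar coordinates, where x = r cos(θ), y = r sin(θ), and dA = r dr dθ.

Under the substitution, the integrand becomes 30r^2 + 120, so

    ∬_D (30x^2 + 30y^2 + 120) dA = ∫_{0}^{π} ∫_{0}^{5} (30r^2 + 120) · r dr dθ.

Inner integral (in r): ∫_{0}^{5} (30r^2 + 120) · r dr = 12375/2.

Outer integral (in θ): ∫_{0}^{π} (12375/2) dθ = 12375π/2.

Therefore ∬_D (30x^2 + 30y^2 + 120) dA = 12375π/2.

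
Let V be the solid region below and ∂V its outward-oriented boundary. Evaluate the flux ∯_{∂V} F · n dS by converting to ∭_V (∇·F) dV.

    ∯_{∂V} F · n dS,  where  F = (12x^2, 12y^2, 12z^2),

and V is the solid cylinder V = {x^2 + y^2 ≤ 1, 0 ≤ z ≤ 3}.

By the divergence theorem,

    ∯_{∂V} F · n dS = ∭_V (∇ · F) dV.

Compute the divergence:
    ∇ · F = ∂F_x/∂x + ∂F_y/∂y + ∂F_z/∂z = 24x + 24y + 24z.

In cylindrical coordinates, x = r cos(θ), y = r sin(θ), z = z, dV = r dr dθ dz, with 0 ≤ r ≤ 1, 0 ≤ θ ≤ 2π, 0 ≤ z ≤ 3.

The integrand, after substitution and multiplying by the volume element, becomes (24sqrt(2)r sin(θ + π/4) + 24z) · r, so

    ∭_V (∇·F) dV = ∫_0^{2π} ∫_0^{1} ∫_0^{3} (24sqrt(2)r sin(θ + π/4) + 24z) · r dz dr dθ.

Inner (z from 0 to 3): 36r (2sqrt(2)r sin(θ + π/4) + 3).
Middle (r from 0 to 1): 24sqrt(2)sin(θ + π/4) + 54.
Outer (θ from 0 to 2π): 108π.

Therefore ∯_{∂V} F · n dS = 108π.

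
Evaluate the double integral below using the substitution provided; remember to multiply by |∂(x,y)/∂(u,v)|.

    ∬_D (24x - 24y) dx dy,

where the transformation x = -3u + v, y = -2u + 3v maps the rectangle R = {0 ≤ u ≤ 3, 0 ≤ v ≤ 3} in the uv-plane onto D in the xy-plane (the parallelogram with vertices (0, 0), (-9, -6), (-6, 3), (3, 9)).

Compute the Jacobian determinant of (x, y) with respect to (u, v):

    ∂(x,y)/∂(u,v) = | -3  1 | = (-3)(3) - (1)(-2) = -7.
                   | -2  3 |

Its absolute value is |J| = 7 (the area scaling factor).

Substituting x = -3u + v, y = -2u + 3v into the integrand,

    24x - 24y → -24u - 48v,

so the integral becomes

    ∬_R (-24u - 48v) · |J| du dv = ∫_0^3 ∫_0^3 (-168u - 336v) dv du.

Inner (v): -504u - 1512.
Outer (u): -6804.

Therefore ∬_D (24x - 24y) dx dy = -6804.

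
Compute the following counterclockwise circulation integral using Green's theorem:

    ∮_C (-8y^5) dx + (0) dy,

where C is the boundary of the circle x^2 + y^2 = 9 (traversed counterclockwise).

Green's theorem converts the closed line integral into a double integral over the enclosed region D:

    ∮_C P dx + Q dy = ∬_D (∂Q/∂x - ∂P/∂y) dA.

Here P = -8y^5, Q = 0, so

    ∂Q/∂x = 0,    ∂P/∂y = -40y^4,
    ∂Q/∂x - ∂P/∂y = 40y^4.

D is the region x^2 + y^2 ≤ 9. Evaluating the double integral:

In polar coordinates (x = r cos θ, y = r sin θ, dA = r dr dθ) the integrand becomes 40r^4sin(θ)^4, so

    ∬_D (40y^4) dA = ∫_0^{2π} ∫_0^{3} (40r^4sin(θ)^4) · r dr dθ.

Inner (r from 0 to 3): 4860sin(θ)^4.
Outer (θ from 0 to 2π): 3645π.

Therefore ∮_C P dx + Q dy = 3645π.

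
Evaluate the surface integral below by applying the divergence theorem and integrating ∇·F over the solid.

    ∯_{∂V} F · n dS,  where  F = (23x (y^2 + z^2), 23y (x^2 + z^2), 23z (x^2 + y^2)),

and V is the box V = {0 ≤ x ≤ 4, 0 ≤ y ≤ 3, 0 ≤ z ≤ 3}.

By the divergence theorem,

    ∯_{∂V} F · n dS = ∭_V (∇ · F) dV.

Compute the divergence:
    ∇ · F = ∂F_x/∂x + ∂F_y/∂y + ∂F_z/∂z = 23y^2 + 23z^2 + 23x^2 + 23z^2 + 23x^2 + 23y^2 = 46x^2 + 46y^2 + 46z^2.

V is a rectangular box, so dV = dx dy dz with 0 ≤ x ≤ 4, 0 ≤ y ≤ 3, 0 ≤ z ≤ 3.

Integrate (46x^2 + 46y^2 + 46z^2) over V as an iterated integral:

    ∭_V (∇·F) dV = ∫_0^{4} ∫_0^{3} ∫_0^{3} (46x^2 + 46y^2 + 46z^2) dz dy dx.

Inner (z from 0 to 3): 138x^2 + 138y^2 + 414.
Middle (y from 0 to 3): 414x^2 + 2484.
Outer (x from 0 to 4): 18768.

Therefore ∯_{∂V} F · n dS = 18768.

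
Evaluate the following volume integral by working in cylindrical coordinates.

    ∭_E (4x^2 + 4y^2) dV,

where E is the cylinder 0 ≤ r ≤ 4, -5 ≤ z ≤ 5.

In cylindrical coordinates, x = r cos(θ), y = r sin(θ), z = z, and dV = r dr dθ dz.

The integrand becomes 4r^2, so

    ∭_E (4x^2 + 4y^2) dV = ∫_{0}^{2π} ∫_{0}^{4} ∫_{-5}^{5} (4r^2) · r dz dr dθ.

Inner (z): 40r^3.
Middle (r from 0 to 4): 2560.
Outer (θ): 5120π.

Therefore the triple integral equals 5120π.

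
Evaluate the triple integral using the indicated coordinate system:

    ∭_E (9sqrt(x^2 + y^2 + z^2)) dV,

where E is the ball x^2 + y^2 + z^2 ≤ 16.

In spherical coordinates, x = ρ sin(φ) cos(θ), y = ρ sin(φ) sin(θ), z = ρ cos(φ), and dV = ρ^2 sin(φ) dρ dφ dθ.

The integrand becomes 9ρ, so

    ∭_E (9sqrt(x^2 + y^2 + z^2)) dV = ∫_{0}^{2π} ∫_{0}^{π} ∫_{0}^{4} (9ρ) · ρ^2 sin(φ) dρ dφ dθ.

Inner (ρ): 576sin(φ).
Middle (φ): 1152.
Outer (θ): 2304π.

Therefore the triple integral equals 2304π.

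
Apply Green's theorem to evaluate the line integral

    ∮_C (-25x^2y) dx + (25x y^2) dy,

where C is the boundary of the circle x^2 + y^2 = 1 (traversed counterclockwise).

Green's theorem converts the closed line integral into a double integral over the enclosed region D:

    ∮_C P dx + Q dy = ∬_D (∂Q/∂x - ∂P/∂y) dA.

Here P = -25x^2y, Q = 25x y^2, so

    ∂Q/∂x = 25y^2,    ∂P/∂y = -25x^2,
    ∂Q/∂x - ∂P/∂y = 25x^2 + 25y^2.

D is the region x^2 + y^2 ≤ 1. Evaluating the double integral:

In polar coordinates (x = r cos θ, y = r sin θ, dA = r dr dθ) the integrand becomes 25r^2, so

    ∬_D (25x^2 + 25y^2) dA = ∫_0^{2π} ∫_0^{1} (25r^2) · r dr dθ.

Inner (r from 0 to 1): 25/4.
Outer (θ from 0 to 2π): 25π/2.

Therefore ∮_C P dx + Q dy = 25π/2.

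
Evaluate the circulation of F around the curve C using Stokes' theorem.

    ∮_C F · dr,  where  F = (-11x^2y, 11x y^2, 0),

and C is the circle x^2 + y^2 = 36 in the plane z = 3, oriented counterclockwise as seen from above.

Let S be the flat disk x^2 + y^2 ≤ 36 in the plane z = 3, with upward unit normal n̂ = ẑ. By Stokes' theorem,

    ∮_C F · dr = ∬_S (∇ × F) · n̂ dS = ∬_D (curl F)_z dA,

where D is the disk x^2 + y^2 ≤ 36.

Compute the curl of F = (-11x^2y, 11x y^2, 0):
    (∇ × F)_x = ∂F_z/∂y - ∂F_y/∂z = 0,
    (∇ × F)_y = ∂F_x/∂z - ∂F_z/∂x = 0,
    (∇ × F)_z = ∂F_y/∂x - ∂F_x/∂y = 11x^2 + 11y^2.

On z = 3, (curl F)_z = 11x^2 + 11y^2.

Convert to polar (x = r cos θ, y = r sin θ, dA = r dr dθ); the integrand becomes 11r^2, so

    ∬_D (curl F)_z dA = ∫_0^{2π} ∫_0^{6} (11r^2) · r dr dθ.

Inner (r from 0 to 6): 3564.
Outer (θ from 0 to 2π): 7128π.

Therefore ∮_C F · dr = 7128π.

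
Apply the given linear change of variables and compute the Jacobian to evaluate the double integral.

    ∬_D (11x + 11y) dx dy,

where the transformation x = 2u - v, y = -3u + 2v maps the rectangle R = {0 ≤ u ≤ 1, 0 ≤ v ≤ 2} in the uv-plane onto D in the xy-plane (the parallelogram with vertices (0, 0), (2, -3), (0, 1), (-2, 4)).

Compute the Jacobian determinant of (x, y) with respect to (u, v):

    ∂(x,y)/∂(u,v) = | 2  -1 | = (2)(2) - (-1)(-3) = 1.
                   | -3  2 |

Its absolute value is |J| = 1 (the area scaling factor).

Substituting x = 2u - v, y = -3u + 2v into the integrand,

    11x + 11y → -11u + 11v,

so the integral becomes

    ∬_R (-11u + 11v) · |J| du dv = ∫_0^1 ∫_0^2 (-11u + 11v) dv du.

Inner (v): 22 - 22u.
Outer (u): 11.

Therefore ∬_D (11x + 11y) dx dy = 11.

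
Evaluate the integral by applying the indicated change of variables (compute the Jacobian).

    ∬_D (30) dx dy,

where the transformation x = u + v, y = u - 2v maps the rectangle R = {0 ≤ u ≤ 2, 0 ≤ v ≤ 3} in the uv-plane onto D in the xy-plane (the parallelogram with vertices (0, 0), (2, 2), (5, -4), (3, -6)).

Compute the Jacobian determinant of (x, y) with respect to (u, v):

    ∂(x,y)/∂(u,v) = | 1  1 | = (1)(-2) - (1)(1) = -3.
                   | 1  -2 |

Its absolute value is |J| = 3 (the area scaling factor).

Substituting x = u + v, y = u - 2v into the integrand,

    30 → 30,

so the integral becomes

    ∬_R (30) · |J| du dv = ∫_0^2 ∫_0^3 (90) dv du.

Inner (v): 270.
Outer (u): 540.

Therefore ∬_D (30) dx dy = 540.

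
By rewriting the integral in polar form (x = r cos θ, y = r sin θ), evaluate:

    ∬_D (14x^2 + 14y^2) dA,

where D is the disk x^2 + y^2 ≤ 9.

The region D is 0 ≤ r ≤ 3, 0 ≤ θ ≤ 2π in polar coordinates, where x = r cos(θ), y = r sin(θ), and dA = r dr dθ.

Under the substitution, the integrand becomes 14r^2, so

    ∬_D (14x^2 + 14y^2) dA = ∫_{0}^{2π} ∫_{0}^{3} (14r^2) · r dr dθ.

Inner integral (in r): ∫_{0}^{3} (14r^2) · r dr = 567/2.

Outer integral (in θ): ∫_{0}^{2π} (567/2) dθ = 567π.

Therefore ∬_D (14x^2 + 14y^2) dA = 567π.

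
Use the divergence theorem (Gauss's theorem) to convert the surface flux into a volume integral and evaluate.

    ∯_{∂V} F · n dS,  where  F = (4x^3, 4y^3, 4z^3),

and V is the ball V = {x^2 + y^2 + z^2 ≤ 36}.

By the divergence theorem,

    ∯_{∂V} F · n dS = ∭_V (∇ · F) dV.

Compute the divergence:
    ∇ · F = ∂F_x/∂x + ∂F_y/∂y + ∂F_z/∂z = 12x^2 + 12y^2 + 12z^2.

In spherical coordinates, x = ρ sin(φ) cos(θ), y = ρ sin(φ) sin(θ), z = ρ cos(φ), dV = ρ^2 sin(φ) dρ dφ dθ, with 0 ≤ ρ ≤ 6, 0 ≤ φ ≤ π, 0 ≤ θ ≤ 2π.

The integrand, after substitution and multiplying by the volume element, becomes (12ρ^2) · ρ^2 sin(φ), so

    ∭_V (∇·F) dV = ∫_0^{2π} ∫_0^{π} ∫_0^{6} (12ρ^2) · ρ^2 sin(φ) dρ dφ dθ.

Inner (ρ from 0 to 6): 93312sin(φ)/5.
Middle (φ from 0 to π): 186624/5.
Outer (θ from 0 to 2π): 373248π/5.

Therefore ∯_{∂V} F · n dS = 373248π/5.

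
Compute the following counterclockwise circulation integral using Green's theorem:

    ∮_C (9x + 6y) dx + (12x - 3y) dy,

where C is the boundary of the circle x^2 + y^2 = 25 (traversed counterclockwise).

Green's theorem converts the closed line integral into a double integral over the enclosed region D:

    ∮_C P dx + Q dy = ∬_D (∂Q/∂x - ∂P/∂y) dA.

Here P = 9x + 6y, Q = 12x - 3y, so

    ∂Q/∂x = 12,    ∂P/∂y = 6,
    ∂Q/∂x - ∂P/∂y = 6.

D is the region x^2 + y^2 ≤ 25. Evaluating the double integral:

In polar coordinates (x = r cos θ, y = r sin θ, dA = r dr dθ) the integrand becomes 6, so

    ∬_D (6) dA = ∫_0^{2π} ∫_0^{5} (6) · r dr dθ.

Inner (r from 0 to 5): 75.
Outer (θ from 0 to 2π): 150π.

Therefore ∮_C P dx + Q dy = 150π.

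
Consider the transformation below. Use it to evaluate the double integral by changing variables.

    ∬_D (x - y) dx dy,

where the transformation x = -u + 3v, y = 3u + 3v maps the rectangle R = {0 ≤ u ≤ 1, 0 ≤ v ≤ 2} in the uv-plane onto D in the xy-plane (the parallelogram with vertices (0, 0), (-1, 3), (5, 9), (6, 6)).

Compute the Jacobian determinant of (x, y) with respect to (u, v):

    ∂(x,y)/∂(u,v) = | -1  3 | = (-1)(3) - (3)(3) = -12.
                   | 3  3 |

Its absolute value is |J| = 12 (the area scaling factor).

Substituting x = -u + 3v, y = 3u + 3v into the integrand,

    x - y → -4u,

so the integral becomes

    ∬_R (-4u) · |J| du dv = ∫_0^1 ∫_0^2 (-48u) dv du.

Inner (v): -96u.
Outer (u): -48.

Therefore ∬_D (x - y) dx dy = -48.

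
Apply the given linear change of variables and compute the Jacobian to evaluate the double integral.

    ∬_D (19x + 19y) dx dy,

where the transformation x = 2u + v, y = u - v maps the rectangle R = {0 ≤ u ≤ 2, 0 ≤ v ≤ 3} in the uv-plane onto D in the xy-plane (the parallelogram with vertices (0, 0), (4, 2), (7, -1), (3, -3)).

Compute the Jacobian determinant of (x, y) with respect to (u, v):

    ∂(x,y)/∂(u,v) = | 2  1 | = (2)(-1) - (1)(1) = -3.
                   | 1  -1 |

Its absolute value is |J| = 3 (the area scaling factor).

Substituting x = 2u + v, y = u - v into the integrand,

    19x + 19y → 57u,

so the integral becomes

    ∬_R (57u) · |J| du dv = ∫_0^2 ∫_0^3 (171u) dv du.

Inner (v): 513u.
Outer (u): 1026.

Therefore ∬_D (19x + 19y) dx dy = 1026.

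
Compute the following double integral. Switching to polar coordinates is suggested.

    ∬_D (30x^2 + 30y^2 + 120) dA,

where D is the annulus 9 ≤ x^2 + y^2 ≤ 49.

The region D is 3 ≤ r ≤ 7, 0 ≤ θ ≤ 2π in polar coordinates, where x = r cos(θ), y = r sin(θ), and dA = r dr dθ.

Under the substitution, the integrand becomes 30r^2 + 120, so

    ∬_D (30x^2 + 30y^2 + 120) dA = ∫_{0}^{2π} ∫_{3}^{7} (30r^2 + 120) · r dr dθ.

Inner integral (in r): ∫_{3}^{7} (30r^2 + 120) · r dr = 19800.

Outer integral (in θ): ∫_{0}^{2π} (19800) dθ = 39600π.

Therefore ∬_D (30x^2 + 30y^2 + 120) dA = 39600π.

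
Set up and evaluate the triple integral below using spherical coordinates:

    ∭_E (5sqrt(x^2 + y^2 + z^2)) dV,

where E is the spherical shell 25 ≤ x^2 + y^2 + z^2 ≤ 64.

In spherical coordinates, x = ρ sin(φ) cos(θ), y = ρ sin(φ) sin(θ), z = ρ cos(φ), and dV = ρ^2 sin(φ) dρ dφ dθ.

The integrand becomes 5ρ, so

    ∭_E (5sqrt(x^2 + y^2 + z^2)) dV = ∫_{0}^{2π} ∫_{0}^{π} ∫_{5}^{8} (5ρ) · ρ^2 sin(φ) dρ dφ dθ.

Inner (ρ): 17355sin(φ)/4.
Middle (φ): 17355/2.
Outer (θ): 17355π.

Therefore the triple integral equals 17355π.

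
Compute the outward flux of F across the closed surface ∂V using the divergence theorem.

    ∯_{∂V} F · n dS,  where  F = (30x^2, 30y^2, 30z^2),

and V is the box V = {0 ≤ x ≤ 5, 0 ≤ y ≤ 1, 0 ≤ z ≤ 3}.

By the divergence theorem,

    ∯_{∂V} F · n dS = ∭_V (∇ · F) dV.

Compute the divergence:
    ∇ · F = ∂F_x/∂x + ∂F_y/∂y + ∂F_z/∂z = 60x + 60y + 60z.

V is a rectangular box, so dV = dx dy dz with 0 ≤ x ≤ 5, 0 ≤ y ≤ 1, 0 ≤ z ≤ 3.

Integrate (60x + 60y + 60z) over V as an iterated integral:

    ∭_V (∇·F) dV = ∫_0^{5} ∫_0^{1} ∫_0^{3} (60x + 60y + 60z) dz dy dx.

Inner (z from 0 to 3): 180x + 180y + 270.
Middle (y from 0 to 1): 180x + 360.
Outer (x from 0 to 5): 4050.

Therefore ∯_{∂V} F · n dS = 4050.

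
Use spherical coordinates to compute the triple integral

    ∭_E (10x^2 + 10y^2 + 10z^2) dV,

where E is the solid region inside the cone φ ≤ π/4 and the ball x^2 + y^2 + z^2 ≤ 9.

In spherical coordinates, x = ρ sin(φ) cos(θ), y = ρ sin(φ) sin(θ), z = ρ cos(φ), and dV = ρ^2 sin(φ) dρ dφ dθ.

The integrand becomes 10ρ^2, so

    ∭_E (10x^2 + 10y^2 + 10z^2) dV = ∫_{0}^{2π} ∫_{0}^{π/4} ∫_{0}^{3} (10ρ^2) · ρ^2 sin(φ) dρ dφ dθ.

Inner (ρ): 486sin(φ).
Middle (φ): 486 - 243sqrt(2).
Outer (θ): 486π (2 - sqrt(2)).

Therefore the triple integral equals 486π (2 - sqrt(2)).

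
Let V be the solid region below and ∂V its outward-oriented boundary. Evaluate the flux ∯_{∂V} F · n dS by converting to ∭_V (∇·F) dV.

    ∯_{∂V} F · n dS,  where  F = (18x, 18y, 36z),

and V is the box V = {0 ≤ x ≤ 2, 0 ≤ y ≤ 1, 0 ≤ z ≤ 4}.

By the divergence theorem,

    ∯_{∂V} F · n dS = ∭_V (∇ · F) dV.

Compute the divergence:
    ∇ · F = ∂F_x/∂x + ∂F_y/∂y + ∂F_z/∂z = 18 + 18 + 36 = 72.

V is a rectangular box, so dV = dx dy dz with 0 ≤ x ≤ 2, 0 ≤ y ≤ 1, 0 ≤ z ≤ 4.

Integrate (72) over V as an iterated integral:

    ∭_V (∇·F) dV = ∫_0^{2} ∫_0^{1} ∫_0^{4} (72) dz dy dx.

Inner (z from 0 to 4): 288.
Middle (y from 0 to 1): 288.
Outer (x from 0 to 2): 576.

Therefore ∯_{∂V} F · n dS = 576.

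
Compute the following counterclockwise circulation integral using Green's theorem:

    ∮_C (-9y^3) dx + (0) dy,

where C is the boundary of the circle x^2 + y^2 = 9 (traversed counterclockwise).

Green's theorem converts the closed line integral into a double integral over the enclosed region D:

    ∮_C P dx + Q dy = ∬_D (∂Q/∂x - ∂P/∂y) dA.

Here P = -9y^3, Q = 0, so

    ∂Q/∂x = 0,    ∂P/∂y = -27y^2,
    ∂Q/∂x - ∂P/∂y = 27y^2.

D is the region x^2 + y^2 ≤ 9. Evaluating the double integral:

In polar coordinates (x = r cos θ, y = r sin θ, dA = r dr dθ) the integrand becomes 27r^2sin(θ)^2, so

    ∬_D (27y^2) dA = ∫_0^{2π} ∫_0^{3} (27r^2sin(θ)^2) · r dr dθ.

Inner (r from 0 to 3): 2187sin(θ)^2/4.
Outer (θ from 0 to 2π): 2187π/4.

Therefore ∮_C P dx + Q dy = 2187π/4.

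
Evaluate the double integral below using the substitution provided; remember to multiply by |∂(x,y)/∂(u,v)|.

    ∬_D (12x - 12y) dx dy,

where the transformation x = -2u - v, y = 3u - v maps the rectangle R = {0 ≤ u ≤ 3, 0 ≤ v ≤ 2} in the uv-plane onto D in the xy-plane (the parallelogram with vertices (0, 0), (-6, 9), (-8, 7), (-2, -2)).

Compute the Jacobian determinant of (x, y) with respect to (u, v):

    ∂(x,y)/∂(u,v) = | -2  -1 | = (-2)(-1) - (-1)(3) = 5.
                   | 3  -1 |

Its absolute value is |J| = 5 (the area scaling factor).

Substituting x = -2u - v, y = 3u - v into the integrand,

    12x - 12y → -60u,

so the integral becomes

    ∬_R (-60u) · |J| du dv = ∫_0^3 ∫_0^2 (-300u) dv du.

Inner (v): -600u.
Outer (u): -2700.

Therefore ∬_D (12x - 12y) dx dy = -2700.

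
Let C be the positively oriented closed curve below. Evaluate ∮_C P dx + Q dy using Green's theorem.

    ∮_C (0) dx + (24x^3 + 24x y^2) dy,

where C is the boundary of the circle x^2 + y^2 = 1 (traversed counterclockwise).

Green's theorem converts the closed line integral into a double integral over the enclosed region D:

    ∮_C P dx + Q dy = ∬_D (∂Q/∂x - ∂P/∂y) dA.

Here P = 0, Q = 24x^3 + 24x y^2, so

    ∂Q/∂x = 72x^2 + 24y^2,    ∂P/∂y = 0,
    ∂Q/∂x - ∂P/∂y = 72x^2 + 24y^2.

D is the region x^2 + y^2 ≤ 1. Evaluating the double integral:

In polar coordinates (x = r cos θ, y = r sin θ, dA = r dr dθ) the integrand becomes 24r^2(cos(2θ) + 2), so

    ∬_D (72x^2 + 24y^2) dA = ∫_0^{2π} ∫_0^{1} (24r^2(cos(2θ) + 2)) · r dr dθ.

Inner (r from 0 to 1): 6cos(2θ) + 12.
Outer (θ from 0 to 2π): 24π.

Therefore ∮_C P dx + Q dy = 24π.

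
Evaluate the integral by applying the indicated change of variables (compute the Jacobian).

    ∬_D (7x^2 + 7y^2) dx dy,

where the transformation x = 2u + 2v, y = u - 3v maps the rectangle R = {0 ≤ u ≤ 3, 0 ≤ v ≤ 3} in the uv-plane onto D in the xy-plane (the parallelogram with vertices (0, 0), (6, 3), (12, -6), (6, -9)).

Compute the Jacobian determinant of (x, y) with respect to (u, v):

    ∂(x,y)/∂(u,v) = | 2  2 | = (2)(-3) - (2)(1) = -8.
                   | 1  -3 |

Its absolute value is |J| = 8 (the area scaling factor).

Substituting x = 2u + 2v, y = u - 3v into the integrand,

    7x^2 + 7y^2 → 35u^2 + 14u v + 91v^2,

so the integral becomes

    ∬_R (35u^2 + 14u v + 91v^2) · |J| du dv = ∫_0^3 ∫_0^3 (280u^2 + 112u v + 728v^2) dv du.

Inner (v): 840u^2 + 504u + 6552.
Outer (u): 29484.

Therefore ∬_D (7x^2 + 7y^2) dx dy = 29484.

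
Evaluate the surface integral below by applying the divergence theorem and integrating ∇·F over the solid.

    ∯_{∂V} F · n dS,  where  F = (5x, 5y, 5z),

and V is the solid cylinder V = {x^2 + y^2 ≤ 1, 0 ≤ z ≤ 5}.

By the divergence theorem,

    ∯_{∂V} F · n dS = ∭_V (∇ · F) dV.

Compute the divergence:
    ∇ · F = ∂F_x/∂x + ∂F_y/∂y + ∂F_z/∂z = 5 + 5 + 5 = 15.

In cylindrical coordinates, x = r cos(θ), y = r sin(θ), z = z, dV = r dr dθ dz, with 0 ≤ r ≤ 1, 0 ≤ θ ≤ 2π, 0 ≤ z ≤ 5.

The integrand, after substitution and multiplying by the volume element, becomes (15) · r, so

    ∭_V (∇·F) dV = ∫_0^{2π} ∫_0^{1} ∫_0^{5} (15) · r dz dr dθ.

Inner (z from 0 to 5): 75r.
Middle (r from 0 to 1): 75/2.
Outer (θ from 0 to 2π): 75π.

Therefore ∯_{∂V} F · n dS = 75π.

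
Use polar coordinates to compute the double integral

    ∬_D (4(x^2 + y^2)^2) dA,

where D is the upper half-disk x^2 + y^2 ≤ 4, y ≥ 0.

The region D is 0 ≤ r ≤ 2, 0 ≤ θ ≤ π in polar coordinates, where x = r cos(θ), y = r sin(θ), and dA = r dr dθ.

Under the substitution, the integrand becomes 4r^4, so

    ∬_D (4(x^2 + y^2)^2) dA = ∫_{0}^{π} ∫_{0}^{2} (4r^4) · r dr dθ.

Inner integral (in r): ∫_{0}^{2} (4r^4) · r dr = 128/3.

Outer integral (in θ): ∫_{0}^{π} (128/3) dθ = 128π/3.

Therefore ∬_D (4(x^2 + y^2)^2) dA = 128π/3.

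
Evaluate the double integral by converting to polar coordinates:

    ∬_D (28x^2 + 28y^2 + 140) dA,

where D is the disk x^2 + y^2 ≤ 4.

The region D is 0 ≤ r ≤ 2, 0 ≤ θ ≤ 2π in polar coordinates, where x = r cos(θ), y = r sin(θ), and dA = r dr dθ.

Under the substitution, the integrand becomes 28r^2 + 140, so

    ∬_D (28x^2 + 28y^2 + 140) dA = ∫_{0}^{2π} ∫_{0}^{2} (28r^2 + 140) · r dr dθ.

Inner integral (in r): ∫_{0}^{2} (28r^2 + 140) · r dr = 392.

Outer integral (in θ): ∫_{0}^{2π} (392) dθ = 784π.

Therefore ∬_D (28x^2 + 28y^2 + 140) dA = 784π.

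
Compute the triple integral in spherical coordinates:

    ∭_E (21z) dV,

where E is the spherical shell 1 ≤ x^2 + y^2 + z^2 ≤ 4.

In spherical coordinates, x = ρ sin(φ) cos(θ), y = ρ sin(φ) sin(θ), z = ρ cos(φ), and dV = ρ^2 sin(φ) dρ dφ dθ.

The integrand becomes 21ρ cos(φ), so

    ∭_E (21z) dV = ∫_{0}^{2π} ∫_{0}^{π} ∫_{1}^{2} (21ρ cos(φ)) · ρ^2 sin(φ) dρ dφ dθ.

Inner (ρ): 315sin(2φ)/8.
Middle (φ): 0.
Outer (θ): 0.

Therefore the triple integral equals 0.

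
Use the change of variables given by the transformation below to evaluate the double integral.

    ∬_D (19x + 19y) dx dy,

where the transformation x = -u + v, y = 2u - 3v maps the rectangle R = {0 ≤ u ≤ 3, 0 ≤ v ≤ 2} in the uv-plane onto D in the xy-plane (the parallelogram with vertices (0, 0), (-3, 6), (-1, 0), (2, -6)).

Compute the Jacobian determinant of (x, y) with respect to (u, v):

    ∂(x,y)/∂(u,v) = | -1  1 | = (-1)(-3) - (1)(2) = 1.
                   | 2  -3 |

Its absolute value is |J| = 1 (the area scaling factor).

Substituting x = -u + v, y = 2u - 3v into the integrand,

    19x + 19y → 19u - 38v,

so the integral becomes

    ∬_R (19u - 38v) · |J| du dv = ∫_0^3 ∫_0^2 (19u - 38v) dv du.

Inner (v): 38u - 76.
Outer (u): -57.

Therefore ∬_D (19x + 19y) dx dy = -57.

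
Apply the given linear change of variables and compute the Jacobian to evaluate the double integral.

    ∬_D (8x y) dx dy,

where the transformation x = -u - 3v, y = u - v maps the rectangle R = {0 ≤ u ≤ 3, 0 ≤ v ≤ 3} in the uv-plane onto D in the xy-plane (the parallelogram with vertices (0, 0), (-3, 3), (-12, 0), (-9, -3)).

Compute the Jacobian determinant of (x, y) with respect to (u, v):

    ∂(x,y)/∂(u,v) = | -1  -3 | = (-1)(-1) - (-3)(1) = 4.
                   | 1  -1 |

Its absolute value is |J| = 4 (the area scaling factor).

Substituting x = -u - 3v, y = u - v into the integrand,

    8x y → -8u^2 - 16u v + 24v^2,

so the integral becomes

    ∬_R (-8u^2 - 16u v + 24v^2) · |J| du dv = ∫_0^3 ∫_0^3 (-32u^2 - 64u v + 96v^2) dv du.

Inner (v): -96u^2 - 288u + 864.
Outer (u): 432.

Therefore ∬_D (8x y) dx dy = 432.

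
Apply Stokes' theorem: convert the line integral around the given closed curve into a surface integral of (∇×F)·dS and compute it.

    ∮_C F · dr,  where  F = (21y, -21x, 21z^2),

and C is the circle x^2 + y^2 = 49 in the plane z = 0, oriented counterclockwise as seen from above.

Let S be the flat disk x^2 + y^2 ≤ 49 in the plane z = 0, with upward unit normal n̂ = ẑ. By Stokes' theorem,

    ∮_C F · dr = ∬_S (∇ × F) · n̂ dS = ∬_D (curl F)_z dA,

where D is the disk x^2 + y^2 ≤ 49.

Compute the curl of F = (21y, -21x, 21z^2):
    (∇ × F)_x = ∂F_z/∂y - ∂F_y/∂z = 0,
    (∇ × F)_y = ∂F_x/∂z - ∂F_z/∂x = 0,
    (∇ × F)_z = ∂F_y/∂x - ∂F_x/∂y = -42.

On z = 0, (curl F)_z = -42.

Convert to polar (x = r cos θ, y = r sin θ, dA = r dr dθ); the integrand becomes -42, so

    ∬_D (curl F)_z dA = ∫_0^{2π} ∫_0^{7} (-42) · r dr dθ.

Inner (r from 0 to 7): -1029.
Outer (θ from 0 to 2π): -2058π.

Therefore ∮_C F · dr = -2058π.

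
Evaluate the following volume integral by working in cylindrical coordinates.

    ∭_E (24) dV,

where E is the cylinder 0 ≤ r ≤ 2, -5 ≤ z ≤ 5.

In cylindrical coordinates, x = r cos(θ), y = r sin(θ), z = z, and dV = r dr dθ dz.

The integrand becomes 24, so

    ∭_E (24) dV = ∫_{0}^{2π} ∫_{0}^{2} ∫_{-5}^{5} (24) · r dz dr dθ.

Inner (z): 240r.
Middle (r from 0 to 2): 480.
Outer (θ): 960π.

Therefore the triple integral equals 960π.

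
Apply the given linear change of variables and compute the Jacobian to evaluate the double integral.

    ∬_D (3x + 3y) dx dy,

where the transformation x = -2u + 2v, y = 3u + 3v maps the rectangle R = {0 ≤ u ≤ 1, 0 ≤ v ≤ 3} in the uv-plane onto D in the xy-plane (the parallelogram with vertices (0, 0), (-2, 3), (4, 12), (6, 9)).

Compute the Jacobian determinant of (x, y) with respect to (u, v):

    ∂(x,y)/∂(u,v) = | -2  2 | = (-2)(3) - (2)(3) = -12.
                   | 3  3 |

Its absolute value is |J| = 12 (the area scaling factor).

Substituting x = -2u + 2v, y = 3u + 3v into the integrand,

    3x + 3y → 3u + 15v,

so the integral becomes

    ∬_R (3u + 15v) · |J| du dv = ∫_0^1 ∫_0^3 (36u + 180v) dv du.

Inner (v): 108u + 810.
Outer (u): 864.

Therefore ∬_D (3x + 3y) dx dy = 864.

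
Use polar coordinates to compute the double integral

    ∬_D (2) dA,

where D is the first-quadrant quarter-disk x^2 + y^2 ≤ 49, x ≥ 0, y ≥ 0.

The region D is 0 ≤ r ≤ 7, 0 ≤ θ ≤ π/2 in polar coordinates, where x = r cos(θ), y = r sin(θ), and dA = r dr dθ.

Under the substitution, the integrand becomes 2, so

    ∬_D (2) dA = ∫_{0}^{π/2} ∫_{0}^{7} (2) · r dr dθ.

Inner integral (in r): ∫_{0}^{7} (2) · r dr = 49.

Outer integral (in θ): ∫_{0}^{π/2} (49) dθ = 49π/2.

Therefore ∬_D (2) dA = 49π/2.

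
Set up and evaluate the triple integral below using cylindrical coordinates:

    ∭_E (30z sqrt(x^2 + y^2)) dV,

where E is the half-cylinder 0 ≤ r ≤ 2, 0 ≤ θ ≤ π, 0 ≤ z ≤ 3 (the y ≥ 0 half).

In cylindrical coordinates, x = r cos(θ), y = r sin(θ), z = z, and dV = r dr dθ dz.

The integrand becomes 30r z, so

    ∭_E (30z sqrt(x^2 + y^2)) dV = ∫_{0}^{π} ∫_{0}^{2} ∫_{0}^{3} (30r z) · r dz dr dθ.

Inner (z): 135r^2.
Middle (r from 0 to 2): 360.
Outer (θ): 360π.

Therefore the triple integral equals 360π.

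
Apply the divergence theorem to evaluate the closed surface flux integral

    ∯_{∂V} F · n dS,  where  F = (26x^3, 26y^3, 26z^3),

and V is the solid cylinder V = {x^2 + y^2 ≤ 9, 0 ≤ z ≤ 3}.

By the divergence theorem,

    ∯_{∂V} F · n dS = ∭_V (∇ · F) dV.

Compute the divergence:
    ∇ · F = ∂F_x/∂x + ∂F_y/∂y + ∂F_z/∂z = 78x^2 + 78y^2 + 78z^2.

In cylindrical coordinates, x = r cos(θ), y = r sin(θ), z = z, dV = r dr dθ dz, with 0 ≤ r ≤ 3, 0 ≤ θ ≤ 2π, 0 ≤ z ≤ 3.

The integrand, after substitution and multiplying by the volume element, becomes (78r^2 + 78z^2) · r, so

    ∭_V (∇·F) dV = ∫_0^{2π} ∫_0^{3} ∫_0^{3} (78r^2 + 78z^2) · r dz dr dθ.

Inner (z from 0 to 3): 234r (r^2 + 3).
Middle (r from 0 to 3): 15795/2.
Outer (θ from 0 to 2π): 15795π.

Therefore ∯_{∂V} F · n dS = 15795π.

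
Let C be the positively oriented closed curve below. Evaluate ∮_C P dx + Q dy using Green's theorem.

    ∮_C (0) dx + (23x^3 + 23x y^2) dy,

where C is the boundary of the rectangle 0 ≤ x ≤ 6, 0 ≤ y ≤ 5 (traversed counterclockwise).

Green's theorem converts the closed line integral into a double integral over the enclosed region D:

    ∮_C P dx + Q dy = ∬_D (∂Q/∂x - ∂P/∂y) dA.

Here P = 0, Q = 23x^3 + 23x y^2, so

    ∂Q/∂x = 69x^2 + 23y^2,    ∂P/∂y = 0,
    ∂Q/∂x - ∂P/∂y = 69x^2 + 23y^2.

D is the region 0 ≤ x ≤ 6, 0 ≤ y ≤ 5. Evaluating the double integral:

    ∬_D (69x^2 + 23y^2) dA = ∫_0^{6} ∫_0^{5} (69x^2 + 23y^2) dy dx.

Inner (y from 0 to 5): 345x^2 + 2875/3.
Outer (x from 0 to 6): 30590.

Therefore ∮_C P dx + Q dy = 30590.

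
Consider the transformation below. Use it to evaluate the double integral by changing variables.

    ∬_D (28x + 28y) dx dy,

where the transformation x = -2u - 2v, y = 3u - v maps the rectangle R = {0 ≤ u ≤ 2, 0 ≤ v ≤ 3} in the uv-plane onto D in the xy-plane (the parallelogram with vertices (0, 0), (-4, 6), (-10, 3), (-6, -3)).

Compute the Jacobian determinant of (x, y) with respect to (u, v):

    ∂(x,y)/∂(u,v) = | -2  -2 | = (-2)(-1) - (-2)(3) = 8.
                   | 3  -1 |

Its absolute value is |J| = 8 (the area scaling factor).

Substituting x = -2u - 2v, y = 3u - v into the integrand,

    28x + 28y → 28u - 84v,

so the integral becomes

    ∬_R (28u - 84v) · |J| du dv = ∫_0^2 ∫_0^3 (224u - 672v) dv du.

Inner (v): 672u - 3024.
Outer (u): -4704.

Therefore ∬_D (28x + 28y) dx dy = -4704.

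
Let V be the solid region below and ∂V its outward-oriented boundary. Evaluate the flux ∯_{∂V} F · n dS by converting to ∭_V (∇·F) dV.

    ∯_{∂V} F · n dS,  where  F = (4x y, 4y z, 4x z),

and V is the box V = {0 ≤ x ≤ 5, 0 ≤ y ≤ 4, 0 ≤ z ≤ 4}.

By the divergence theorem,

    ∯_{∂V} F · n dS = ∭_V (∇ · F) dV.

Compute the divergence:
    ∇ · F = ∂F_x/∂x + ∂F_y/∂y + ∂F_z/∂z = 4y + 4z + 4x = 4x + 4y + 4z.

V is a rectangular box, so dV = dx dy dz with 0 ≤ x ≤ 5, 0 ≤ y ≤ 4, 0 ≤ z ≤ 4.

Integrate (4x + 4y + 4z) over V as an iterated integral:

    ∭_V (∇·F) dV = ∫_0^{5} ∫_0^{4} ∫_0^{4} (4x + 4y + 4z) dz dy dx.

Inner (z from 0 to 4): 16x + 16y + 32.
Middle (y from 0 to 4): 64x + 256.
Outer (x from 0 to 5): 2080.

Therefore ∯_{∂V} F · n dS = 2080.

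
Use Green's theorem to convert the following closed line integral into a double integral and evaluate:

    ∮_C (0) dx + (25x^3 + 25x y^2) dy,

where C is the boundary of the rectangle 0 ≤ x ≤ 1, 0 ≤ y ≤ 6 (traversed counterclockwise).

Green's theorem converts the closed line integral into a double integral over the enclosed region D:

    ∮_C P dx + Q dy = ∬_D (∂Q/∂x - ∂P/∂y) dA.

Here P = 0, Q = 25x^3 + 25x y^2, so

    ∂Q/∂x = 75x^2 + 25y^2,    ∂P/∂y = 0,
    ∂Q/∂x - ∂P/∂y = 75x^2 + 25y^2.

D is the region 0 ≤ x ≤ 1, 0 ≤ y ≤ 6. Evaluating the double integral:

    ∬_D (75x^2 + 25y^2) dA = ∫_0^{1} ∫_0^{6} (75x^2 + 25y^2) dy dx.

Inner (y from 0 to 6): 450x^2 + 1800.
Outer (x from 0 to 1): 1950.

Therefore ∮_C P dx + Q dy = 1950.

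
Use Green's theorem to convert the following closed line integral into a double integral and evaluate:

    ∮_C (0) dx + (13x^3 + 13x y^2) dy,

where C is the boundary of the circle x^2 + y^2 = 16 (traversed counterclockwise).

Green's theorem converts the closed line integral into a double integral over the enclosed region D:

    ∮_C P dx + Q dy = ∬_D (∂Q/∂x - ∂P/∂y) dA.

Here P = 0, Q = 13x^3 + 13x y^2, so

    ∂Q/∂x = 39x^2 + 13y^2,    ∂P/∂y = 0,
    ∂Q/∂x - ∂P/∂y = 39x^2 + 13y^2.

D is the region x^2 + y^2 ≤ 16. Evaluating the double integral:

In polar coordinates (x = r cos θ, y = r sin θ, dA = r dr dθ) the integrand becomes 13r^2(cos(2θ) + 2), so

    ∬_D (39x^2 + 13y^2) dA = ∫_0^{2π} ∫_0^{4} (13r^2(cos(2θ) + 2)) · r dr dθ.

Inner (r from 0 to 4): 832cos(2θ) + 1664.
Outer (θ from 0 to 2π): 3328π.

Therefore ∮_C P dx + Q dy = 3328π.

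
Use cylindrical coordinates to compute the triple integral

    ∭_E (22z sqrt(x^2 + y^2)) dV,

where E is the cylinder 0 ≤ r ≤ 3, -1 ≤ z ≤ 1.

In cylindrical coordinates, x = r cos(θ), y = r sin(θ), z = z, and dV = r dr dθ dz.

The integrand becomes 22r z, so

    ∭_E (22z sqrt(x^2 + y^2)) dV = ∫_{0}^{2π} ∫_{0}^{3} ∫_{-1}^{1} (22r z) · r dz dr dθ.

Inner (z): 0.
Middle (r from 0 to 3): 0.
Outer (θ): 0.

Therefore the triple integral equals 0.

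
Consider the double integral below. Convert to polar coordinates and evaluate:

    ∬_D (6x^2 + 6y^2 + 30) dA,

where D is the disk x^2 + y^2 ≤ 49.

The region D is 0 ≤ r ≤ 7, 0 ≤ θ ≤ 2π in polar coordinates, where x = r cos(θ), y = r sin(θ), and dA = r dr dθ.

Under the substitution, the integrand becomes 6r^2 + 30, so

    ∬_D (6x^2 + 6y^2 + 30) dA = ∫_{0}^{2π} ∫_{0}^{7} (6r^2 + 30) · r dr dθ.

Inner integral (in r): ∫_{0}^{7} (6r^2 + 30) · r dr = 8673/2.

Outer integral (in θ): ∫_{0}^{2π} (8673/2) dθ = 8673π.

Therefore ∬_D (6x^2 + 6y^2 + 30) dA = 8673π.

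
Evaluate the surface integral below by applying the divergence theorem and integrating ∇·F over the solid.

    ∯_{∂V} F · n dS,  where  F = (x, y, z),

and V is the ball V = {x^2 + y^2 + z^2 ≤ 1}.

By the divergence theorem,

    ∯_{∂V} F · n dS = ∭_V (∇ · F) dV.

Compute the divergence:
    ∇ · F = ∂F_x/∂x + ∂F_y/∂y + ∂F_z/∂z = 1 + 1 + 1 = 3.

In spherical coordinates, x = ρ sin(φ) cos(θ), y = ρ sin(φ) sin(θ), z = ρ cos(φ), dV = ρ^2 sin(φ) dρ dφ dθ, with 0 ≤ ρ ≤ 1, 0 ≤ φ ≤ π, 0 ≤ θ ≤ 2π.

The integrand, after substitution and multiplying by the volume element, becomes (3) · ρ^2 sin(φ), so

    ∭_V (∇·F) dV = ∫_0^{2π} ∫_0^{π} ∫_0^{1} (3) · ρ^2 sin(φ) dρ dφ dθ.

Inner (ρ from 0 to 1): sin(φ).
Middle (φ from 0 to π): 2.
Outer (θ from 0 to 2π): 4π.

Therefore ∯_{∂V} F · n dS = 4π.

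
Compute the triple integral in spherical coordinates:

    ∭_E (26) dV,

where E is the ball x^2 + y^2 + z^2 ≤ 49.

In spherical coordinates, x = ρ sin(φ) cos(θ), y = ρ sin(φ) sin(θ), z = ρ cos(φ), and dV = ρ^2 sin(φ) dρ dφ dθ.

The integrand becomes 26, so

    ∭_E (26) dV = ∫_{0}^{2π} ∫_{0}^{π} ∫_{0}^{7} (26) · ρ^2 sin(φ) dρ dφ dθ.

Inner (ρ): 8918sin(φ)/3.
Middle (φ): 17836/3.
Outer (θ): 35672π/3.

Therefore the triple integral equals 35672π/3.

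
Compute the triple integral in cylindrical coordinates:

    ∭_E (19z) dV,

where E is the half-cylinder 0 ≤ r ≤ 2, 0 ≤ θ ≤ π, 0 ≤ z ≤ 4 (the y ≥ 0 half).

In cylindrical coordinates, x = r cos(θ), y = r sin(θ), z = z, and dV = r dr dθ dz.

The integrand becomes 19z, so

    ∭_E (19z) dV = ∫_{0}^{π} ∫_{0}^{2} ∫_{0}^{4} (19z) · r dz dr dθ.

Inner (z): 152r.
Middle (r from 0 to 2): 304.
Outer (θ): 304π.

Therefore the triple integral equals 304π.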